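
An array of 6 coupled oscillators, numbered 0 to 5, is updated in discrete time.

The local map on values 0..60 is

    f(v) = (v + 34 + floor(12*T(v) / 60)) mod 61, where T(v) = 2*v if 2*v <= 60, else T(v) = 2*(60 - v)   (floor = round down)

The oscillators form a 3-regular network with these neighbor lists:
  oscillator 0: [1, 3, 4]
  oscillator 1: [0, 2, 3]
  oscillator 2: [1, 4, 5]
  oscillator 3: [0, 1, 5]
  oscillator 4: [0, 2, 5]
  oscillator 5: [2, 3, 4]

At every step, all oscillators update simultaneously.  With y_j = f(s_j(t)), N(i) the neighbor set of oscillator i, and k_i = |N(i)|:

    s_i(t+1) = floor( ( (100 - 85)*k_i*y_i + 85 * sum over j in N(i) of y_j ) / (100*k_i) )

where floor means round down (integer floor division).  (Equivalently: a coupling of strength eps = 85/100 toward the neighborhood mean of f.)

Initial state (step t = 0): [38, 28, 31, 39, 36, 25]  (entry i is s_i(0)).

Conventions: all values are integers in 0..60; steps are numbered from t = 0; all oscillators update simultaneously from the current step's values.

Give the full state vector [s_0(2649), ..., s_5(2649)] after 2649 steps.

Answer: [15, 15, 15, 15, 15, 15]
Key observation: The state at step 23, [30, 30, 30, 30, 30, 30], reappears at step 26: the system is in a cycle of period 3 from step 23 on.  Therefore the state at step 2649 equals the state at step 23 + ((2649 - 23) mod 3) = 24, which is [15, 15, 15, 15, 15, 15].

Derivation:
t=0: [38, 28, 31, 39, 36, 25]
t=1: [17, 17, 13, 14, 14, 16]
t=2: [54, 54, 54, 56, 54, 53]
t=3: [29, 29, 28, 28, 28, 29]
t=4: [12, 12, 12, 12, 12, 12]
t=5: [50, 50, 50, 50, 50, 50]
t=6: [27, 27, 27, 27, 27, 27]
t=7: [10, 10, 10, 10, 10, 10]
t=8: [48, 48, 48, 48, 48, 48]
t=9: [25, 25, 25, 25, 25, 25]
t=10: [8, 8, 8, 8, 8, 8]
t=11: [45, 45, 45, 45, 45, 45]
t=12: [24, 24, 24, 24, 24, 24]
t=13: [6, 6, 6, 6, 6, 6]
t=14: [42, 42, 42, 42, 42, 42]
t=15: [22, 22, 22, 22, 22, 22]
t=16: [3, 3, 3, 3, 3, 3]
t=17: [38, 38, 38, 38, 38, 38]
t=18: [19, 19, 19, 19, 19, 19]
t=19: [60, 60, 60, 60, 60, 60]
t=20: [33, 33, 33, 33, 33, 33]
t=21: [16, 16, 16, 16, 16, 16]
t=22: [56, 56, 56, 56, 56, 56]
t=23: [30, 30, 30, 30, 30, 30]
t=24: [15, 15, 15, 15, 15, 15]
t=25: [55, 55, 55, 55, 55, 55]
t=26: [30, 30, 30, 30, 30, 30]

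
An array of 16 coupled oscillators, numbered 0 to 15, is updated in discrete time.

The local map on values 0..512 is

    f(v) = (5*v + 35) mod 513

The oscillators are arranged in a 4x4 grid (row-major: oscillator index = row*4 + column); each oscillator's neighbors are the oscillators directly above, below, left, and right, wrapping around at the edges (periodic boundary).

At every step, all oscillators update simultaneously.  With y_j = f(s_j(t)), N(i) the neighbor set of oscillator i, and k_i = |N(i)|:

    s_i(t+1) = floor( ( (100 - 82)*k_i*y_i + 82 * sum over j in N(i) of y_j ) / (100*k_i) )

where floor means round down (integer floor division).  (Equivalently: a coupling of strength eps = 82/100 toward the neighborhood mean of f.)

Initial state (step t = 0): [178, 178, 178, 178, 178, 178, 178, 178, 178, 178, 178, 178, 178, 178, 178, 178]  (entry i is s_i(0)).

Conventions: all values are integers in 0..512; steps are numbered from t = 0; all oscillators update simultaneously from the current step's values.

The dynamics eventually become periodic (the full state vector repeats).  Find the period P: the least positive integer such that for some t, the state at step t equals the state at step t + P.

Answer: 18
Key observation: The state at step 0, [178, 178, 178, 178, 178, 178, 178, 178, 178, 178, 178, 178, 178, 178, 178, 178], reappears at step 18 — and no state repeats earlier — so the cycle the system enters has period 18.

Derivation:
t=0: [178, 178, 178, 178, 178, 178, 178, 178, 178, 178, 178, 178, 178, 178, 178, 178]
t=1: [412, 412, 412, 412, 412, 412, 412, 412, 412, 412, 412, 412, 412, 412, 412, 412]
t=2: [43, 43, 43, 43, 43, 43, 43, 43, 43, 43, 43, 43, 43, 43, 43, 43]
t=3: [250, 250, 250, 250, 250, 250, 250, 250, 250, 250, 250, 250, 250, 250, 250, 250]
t=4: [259, 259, 259, 259, 259, 259, 259, 259, 259, 259, 259, 259, 259, 259, 259, 259]
t=5: [304, 304, 304, 304, 304, 304, 304, 304, 304, 304, 304, 304, 304, 304, 304, 304]
t=6: [16, 16, 16, 16, 16, 16, 16, 16, 16, 16, 16, 16, 16, 16, 16, 16]
t=7: [115, 115, 115, 115, 115, 115, 115, 115, 115, 115, 115, 115, 115, 115, 115, 115]
t=8: [97, 97, 97, 97, 97, 97, 97, 97, 97, 97, 97, 97, 97, 97, 97, 97]
t=9: [7, 7, 7, 7, 7, 7, 7, 7, 7, 7, 7, 7, 7, 7, 7, 7]
t=10: [70, 70, 70, 70, 70, 70, 70, 70, 70, 70, 70, 70, 70, 70, 70, 70]
t=11: [385, 385, 385, 385, 385, 385, 385, 385, 385, 385, 385, 385, 385, 385, 385, 385]
t=12: [421, 421, 421, 421, 421, 421, 421, 421, 421, 421, 421, 421, 421, 421, 421, 421]
t=13: [88, 88, 88, 88, 88, 88, 88, 88, 88, 88, 88, 88, 88, 88, 88, 88]
t=14: [475, 475, 475, 475, 475, 475, 475, 475, 475, 475, 475, 475, 475, 475, 475, 475]
t=15: [358, 358, 358, 358, 358, 358, 358, 358, 358, 358, 358, 358, 358, 358, 358, 358]
t=16: [286, 286, 286, 286, 286, 286, 286, 286, 286, 286, 286, 286, 286, 286, 286, 286]
t=17: [439, 439, 439, 439, 439, 439, 439, 439, 439, 439, 439, 439, 439, 439, 439, 439]
t=18: [178, 178, 178, 178, 178, 178, 178, 178, 178, 178, 178, 178, 178, 178, 178, 178]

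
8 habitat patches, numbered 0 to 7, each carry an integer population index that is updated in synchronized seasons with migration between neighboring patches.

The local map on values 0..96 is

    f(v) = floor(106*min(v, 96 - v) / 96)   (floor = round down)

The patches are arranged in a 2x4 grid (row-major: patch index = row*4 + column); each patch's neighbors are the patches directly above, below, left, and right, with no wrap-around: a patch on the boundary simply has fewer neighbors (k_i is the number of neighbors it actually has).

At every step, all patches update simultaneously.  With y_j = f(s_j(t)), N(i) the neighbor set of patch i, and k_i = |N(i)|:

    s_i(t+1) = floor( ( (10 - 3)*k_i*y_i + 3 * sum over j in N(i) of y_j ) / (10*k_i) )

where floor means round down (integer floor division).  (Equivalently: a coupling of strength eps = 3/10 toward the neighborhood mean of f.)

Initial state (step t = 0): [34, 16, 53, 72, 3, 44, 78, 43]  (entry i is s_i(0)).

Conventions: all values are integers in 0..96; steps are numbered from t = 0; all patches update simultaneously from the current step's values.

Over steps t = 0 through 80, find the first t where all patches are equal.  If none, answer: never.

Answer: never
Key observation: The state at step 10 reappears at step 12 — the system is in a cycle of period 2 from step 10 on.  No step 0..12 is synchronized, and the cycle repeats forever, so no step up to 80 (or ever) has all patches equal.

Derivation:
t=0: [34, 16, 53, 72, 3, 44, 78, 43]  (not all equal)
t=1: [28, 25, 39, 32, 14, 37, 27, 39]  (not all equal)
t=2: [27, 30, 39, 37, 21, 35, 32, 39]  (not all equal)
t=3: [28, 34, 40, 40, 26, 35, 36, 41]  (not all equal)
t=4: [30, 37, 42, 44, 29, 37, 40, 43]  (not all equal)
t=5: [33, 39, 45, 47, 33, 39, 44, 46]  (not all equal)
t=6: [37, 42, 48, 50, 37, 42, 47, 49]  (not all equal)
t=7: [40, 46, 51, 50, 40, 45, 50, 50]  (not all equal)
t=8: [44, 49, 49, 49, 44, 48, 49, 50]  (not all equal)
t=9: [48, 50, 51, 50, 48, 52, 51, 50]  (not all equal)
t=10: [52, 50, 49, 49, 52, 48, 49, 49]  (not all equal)
t=11: [48, 50, 50, 51, 48, 52, 51, 51]  (not all equal)
t=12: [52, 50, 49, 49, 52, 48, 49, 49]  (not all equal)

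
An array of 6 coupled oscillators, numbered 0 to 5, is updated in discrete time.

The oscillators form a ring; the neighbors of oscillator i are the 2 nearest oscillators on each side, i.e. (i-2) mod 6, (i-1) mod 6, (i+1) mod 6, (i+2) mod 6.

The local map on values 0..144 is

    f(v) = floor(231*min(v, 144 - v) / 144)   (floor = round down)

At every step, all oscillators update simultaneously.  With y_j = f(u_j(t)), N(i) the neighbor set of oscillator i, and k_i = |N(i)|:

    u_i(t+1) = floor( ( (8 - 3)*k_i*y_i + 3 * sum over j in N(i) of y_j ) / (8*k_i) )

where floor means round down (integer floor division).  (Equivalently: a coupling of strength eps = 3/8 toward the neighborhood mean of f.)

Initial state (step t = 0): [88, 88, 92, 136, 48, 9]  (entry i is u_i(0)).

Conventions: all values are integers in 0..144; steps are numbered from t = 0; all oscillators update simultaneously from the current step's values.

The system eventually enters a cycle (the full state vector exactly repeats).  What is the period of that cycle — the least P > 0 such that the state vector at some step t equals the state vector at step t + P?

Answer: 2
Key observation: The state at step 25, [91, 88, 91, 85, 88, 86], reappears at step 27 — and no state repeats earlier — so the cycle the system enters has period 2.

Derivation:
t=0: [88, 88, 92, 136, 48, 9]
t=1: [80, 74, 76, 32, 66, 33]
t=2: [99, 99, 102, 67, 95, 67]
t=3: [75, 78, 72, 97, 81, 97]
t=4: [105, 100, 108, 84, 98, 83]
t=5: [66, 73, 63, 87, 74, 88]
t=6: [104, 106, 102, 95, 106, 95]
t=7: [64, 64, 66, 73, 64, 73]
t=8: [103, 104, 104, 110, 104, 109]
t=9: [63, 62, 63, 57, 62, 58]
t=10: [99, 98, 99, 93, 98, 94]
t=11: [72, 74, 73, 78, 74, 78]
t=12: [113, 111, 112, 107, 111, 107]
t=13: [50, 52, 51, 56, 52, 56]
t=14: [81, 83, 82, 87, 83, 87]
t=15: [99, 96, 98, 92, 96, 93]
t=16: [73, 77, 74, 80, 77, 79]
t=17: [110, 107, 110, 104, 107, 105]
t=18: [55, 58, 55, 61, 58, 60]
t=19: [89, 92, 89, 95, 92, 94]
t=20: [86, 83, 86, 80, 83, 81]
t=21: [94, 97, 94, 100, 97, 99]
t=22: [78, 75, 78, 72, 75, 73]
t=23: [106, 109, 106, 112, 109, 111]
t=24: [58, 55, 58, 52, 55, 53]
t=25: [91, 88, 91, 85, 88, 86]
t=26: [86, 89, 86, 92, 89, 91]
t=27: [91, 88, 91, 85, 88, 86]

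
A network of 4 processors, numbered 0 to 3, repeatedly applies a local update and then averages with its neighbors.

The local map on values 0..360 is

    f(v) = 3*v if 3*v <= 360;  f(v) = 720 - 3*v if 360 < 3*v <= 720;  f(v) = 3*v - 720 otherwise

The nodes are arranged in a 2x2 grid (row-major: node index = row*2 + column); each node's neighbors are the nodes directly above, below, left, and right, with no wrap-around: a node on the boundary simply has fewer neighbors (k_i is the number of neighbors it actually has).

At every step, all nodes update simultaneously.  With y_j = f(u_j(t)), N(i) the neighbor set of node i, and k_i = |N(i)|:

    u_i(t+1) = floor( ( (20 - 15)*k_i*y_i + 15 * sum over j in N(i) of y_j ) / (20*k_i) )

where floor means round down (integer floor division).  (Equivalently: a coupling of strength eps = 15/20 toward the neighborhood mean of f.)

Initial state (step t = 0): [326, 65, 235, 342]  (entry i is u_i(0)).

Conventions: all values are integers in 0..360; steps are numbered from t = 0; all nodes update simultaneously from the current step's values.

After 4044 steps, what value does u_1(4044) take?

Simulating step by step:
t=0: [326, 65, 235, 342]
t=1: [143, 260, 215, 155]
t=2: [123, 219, 223, 114]
t=3: [130, 275, 272, 128]
t=4: [157, 276, 273, 159]
t=5: [139, 211, 209, 138]
t=6: [143, 250, 251, 144]
t=7: [96, 224, 225, 95]
t=8: [106, 226, 226, 106]
t=9: [111, 249, 249, 111]
t=10: [103, 256, 256, 103]
t=11: [113, 243, 243, 113]
t=12: [91, 256, 256, 91]
t=13: [104, 216, 216, 104]
t=14: [132, 252, 252, 132]
t=15: [108, 252, 252, 108]
t=16: [108, 252, 252, 108]

Answer: u_1(4044) = 252
Key observation: The state at step 15, [108, 252, 252, 108], reappears at step 16: the system is in a cycle of period 1 from step 15 on.  Therefore the state at step 4044 equals the state at step 15 + ((4044 - 15) mod 1) = 15, which is [108, 252, 252, 108].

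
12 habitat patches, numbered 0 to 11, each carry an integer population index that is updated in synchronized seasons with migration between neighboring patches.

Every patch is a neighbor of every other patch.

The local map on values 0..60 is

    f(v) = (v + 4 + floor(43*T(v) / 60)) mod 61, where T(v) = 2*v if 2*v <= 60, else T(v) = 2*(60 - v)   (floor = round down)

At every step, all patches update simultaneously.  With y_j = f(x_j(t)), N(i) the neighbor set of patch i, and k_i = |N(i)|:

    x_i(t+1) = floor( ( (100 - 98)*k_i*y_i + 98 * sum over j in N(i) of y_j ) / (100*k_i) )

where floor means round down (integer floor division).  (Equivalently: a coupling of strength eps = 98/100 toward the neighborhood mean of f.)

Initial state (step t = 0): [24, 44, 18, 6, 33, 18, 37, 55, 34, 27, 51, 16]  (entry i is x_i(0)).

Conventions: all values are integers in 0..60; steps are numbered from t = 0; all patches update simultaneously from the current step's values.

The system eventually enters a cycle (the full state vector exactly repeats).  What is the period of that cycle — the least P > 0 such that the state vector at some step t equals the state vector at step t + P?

Answer: 6
Key observation: The state at step 7, [11, 11, 11, 11, 11, 11, 11, 11, 11, 11, 11, 11], reappears at step 13 — and no state repeats earlier — so the cycle the system enters has period 6.

Derivation:
t=0: [24, 44, 18, 6, 33, 18, 37, 55, 34, 27, 51, 16]
t=1: [19, 19, 16, 18, 18, 16, 19, 19, 18, 19, 19, 16]
t=2: [47, 47, 47, 47, 47, 47, 47, 47, 47, 47, 47, 47]
t=3: [8, 8, 8, 8, 8, 8, 8, 8, 8, 8, 8, 8]
t=4: [23, 23, 23, 23, 23, 23, 23, 23, 23, 23, 23, 23]
t=5: [59, 59, 59, 59, 59, 59, 59, 59, 59, 59, 59, 59]
t=6: [3, 3, 3, 3, 3, 3, 3, 3, 3, 3, 3, 3]
t=7: [11, 11, 11, 11, 11, 11, 11, 11, 11, 11, 11, 11]
t=8: [30, 30, 30, 30, 30, 30, 30, 30, 30, 30, 30, 30]
t=9: [16, 16, 16, 16, 16, 16, 16, 16, 16, 16, 16, 16]
t=10: [42, 42, 42, 42, 42, 42, 42, 42, 42, 42, 42, 42]
t=11: [10, 10, 10, 10, 10, 10, 10, 10, 10, 10, 10, 10]
t=12: [28, 28, 28, 28, 28, 28, 28, 28, 28, 28, 28, 28]
t=13: [11, 11, 11, 11, 11, 11, 11, 11, 11, 11, 11, 11]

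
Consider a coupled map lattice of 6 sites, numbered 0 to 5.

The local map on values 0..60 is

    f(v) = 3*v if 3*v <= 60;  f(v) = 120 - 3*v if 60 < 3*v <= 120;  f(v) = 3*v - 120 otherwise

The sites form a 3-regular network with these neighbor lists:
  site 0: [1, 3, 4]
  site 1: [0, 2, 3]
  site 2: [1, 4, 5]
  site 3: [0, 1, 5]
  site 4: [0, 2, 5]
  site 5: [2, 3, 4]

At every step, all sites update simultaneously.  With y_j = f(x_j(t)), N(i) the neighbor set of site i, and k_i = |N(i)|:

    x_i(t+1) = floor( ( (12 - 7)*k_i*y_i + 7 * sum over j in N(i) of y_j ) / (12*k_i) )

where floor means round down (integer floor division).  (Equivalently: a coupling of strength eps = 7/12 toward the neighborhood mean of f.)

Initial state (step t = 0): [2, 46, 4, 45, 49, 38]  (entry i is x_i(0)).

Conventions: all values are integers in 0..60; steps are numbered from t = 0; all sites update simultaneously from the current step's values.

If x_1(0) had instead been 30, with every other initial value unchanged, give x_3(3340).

Answer: x_3(3340) = 27
Key observation: The state at step 13, [39, 39, 39, 39, 39, 39], reappears at step 17: the system is in a cycle of period 4 from step 13 on.  Therefore the state at step 3340 equals the state at step 13 + ((3340 - 13) mod 4) = 16, which is [27, 27, 27, 27, 27, 27].

Derivation:
t=0: [2, 30, 4, 45, 49, 38]
t=1: [16, 18, 17, 14, 15, 13]
t=2: [47, 49, 48, 44, 45, 43]
t=3: [19, 22, 19, 16, 16, 13]
t=4: [52, 54, 51, 49, 49, 46]
t=5: [33, 36, 30, 29, 28, 24]
t=6: [24, 21, 31, 29, 34, 39]
t=7: [41, 44, 26, 34, 22, 16]
t=8: [17, 17, 39, 19, 40, 42]
t=9: [42, 42, 12, 44, 11, 14]
t=10: [12, 13, 30, 15, 30, 33]
t=11: [37, 37, 30, 37, 29, 29]
t=12: [13, 13, 27, 13, 27, 27]
t=13: [39, 39, 39, 39, 39, 39]
t=14: [3, 3, 3, 3, 3, 3]
t=15: [9, 9, 9, 9, 9, 9]
t=16: [27, 27, 27, 27, 27, 27]
t=17: [39, 39, 39, 39, 39, 39]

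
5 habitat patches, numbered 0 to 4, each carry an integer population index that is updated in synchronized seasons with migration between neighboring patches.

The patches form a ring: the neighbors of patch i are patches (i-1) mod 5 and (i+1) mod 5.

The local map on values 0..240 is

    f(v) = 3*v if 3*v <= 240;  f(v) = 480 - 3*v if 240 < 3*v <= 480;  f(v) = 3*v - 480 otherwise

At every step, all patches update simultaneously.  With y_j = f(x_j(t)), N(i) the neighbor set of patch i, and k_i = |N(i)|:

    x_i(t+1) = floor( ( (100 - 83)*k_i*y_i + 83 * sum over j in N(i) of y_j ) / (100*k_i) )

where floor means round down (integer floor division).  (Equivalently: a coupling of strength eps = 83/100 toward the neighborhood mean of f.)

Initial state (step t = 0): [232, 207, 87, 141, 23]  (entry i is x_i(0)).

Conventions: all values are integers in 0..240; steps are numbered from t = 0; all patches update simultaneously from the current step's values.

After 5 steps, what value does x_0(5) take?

Simulating step by step:
t=0: [232, 207, 87, 141, 23]
t=1: [123, 204, 119, 129, 125]
t=2: [117, 119, 114, 110, 102]
t=3: [145, 131, 136, 154, 145]
t=4: [62, 63, 55, 51, 33]
t=5: [151, 177, 169, 135, 157]

Answer: x_0(5) = 151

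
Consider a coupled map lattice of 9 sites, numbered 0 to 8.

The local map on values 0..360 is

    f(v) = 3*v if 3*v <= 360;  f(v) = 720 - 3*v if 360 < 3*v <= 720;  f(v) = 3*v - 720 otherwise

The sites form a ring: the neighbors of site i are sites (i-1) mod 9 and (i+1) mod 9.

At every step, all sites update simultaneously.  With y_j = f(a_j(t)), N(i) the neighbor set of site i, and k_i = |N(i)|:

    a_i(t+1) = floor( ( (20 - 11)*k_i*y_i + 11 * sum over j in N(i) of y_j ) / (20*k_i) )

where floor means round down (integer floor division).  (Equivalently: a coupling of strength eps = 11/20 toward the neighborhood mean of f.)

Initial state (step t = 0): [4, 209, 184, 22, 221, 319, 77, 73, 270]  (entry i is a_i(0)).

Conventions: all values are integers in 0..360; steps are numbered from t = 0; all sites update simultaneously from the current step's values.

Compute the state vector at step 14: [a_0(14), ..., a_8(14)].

Simulating step by step:
t=0: [4, 209, 184, 22, 221, 319, 77, 73, 270]
t=1: [55, 91, 119, 91, 108, 185, 229, 186, 104]
t=2: [235, 266, 310, 310, 266, 172, 104, 167, 230]
t=3: [36, 96, 173, 173, 148, 199, 256, 192, 77]
t=4: [191, 214, 224, 221, 213, 144, 95, 141, 173]
t=5: [142, 88, 58, 61, 131, 230, 289, 267, 212]
t=6: [228, 247, 201, 220, 205, 143, 96, 99, 140]
t=7: [104, 51, 74, 88, 143, 239, 291, 295, 226]
t=8: [194, 215, 214, 259, 204, 123, 115, 127, 150]
t=9: [156, 93, 71, 76, 160, 282, 345, 321, 252]
t=10: [200, 253, 235, 227, 205, 209, 243, 205, 152]
t=11: [137, 54, 28, 50, 83, 73, 58, 122, 180]
t=12: [233, 180, 123, 159, 213, 214, 235, 256, 263]
t=13: [77, 183, 274, 228, 124, 61, 41, 44, 50]
t=14: [192, 168, 102, 139, 216, 211, 141, 134, 167]

Answer: [192, 168, 102, 139, 216, 211, 141, 134, 167]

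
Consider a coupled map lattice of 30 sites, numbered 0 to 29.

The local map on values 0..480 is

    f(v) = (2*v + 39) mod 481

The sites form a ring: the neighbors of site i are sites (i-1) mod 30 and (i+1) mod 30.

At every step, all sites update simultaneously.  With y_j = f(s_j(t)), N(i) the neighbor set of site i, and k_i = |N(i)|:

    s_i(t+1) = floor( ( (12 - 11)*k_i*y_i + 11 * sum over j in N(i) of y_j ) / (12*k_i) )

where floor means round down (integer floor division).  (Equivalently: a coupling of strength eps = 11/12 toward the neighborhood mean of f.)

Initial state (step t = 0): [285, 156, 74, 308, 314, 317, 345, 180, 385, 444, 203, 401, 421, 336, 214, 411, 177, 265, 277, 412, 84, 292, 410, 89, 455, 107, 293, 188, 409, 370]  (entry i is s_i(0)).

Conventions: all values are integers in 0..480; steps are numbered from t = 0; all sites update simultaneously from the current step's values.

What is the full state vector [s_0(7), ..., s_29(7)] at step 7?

Simulating step by step:
t=0: [285, 156, 74, 308, 314, 317, 345, 180, 385, 444, 203, 401, 421, 336, 214, 411, 177, 265, 277, 412, 84, 292, 410, 89, 455, 107, 293, 188, 409, 370]
t=1: [308, 173, 256, 185, 183, 214, 291, 297, 414, 391, 406, 417, 303, 416, 318, 425, 247, 238, 224, 178, 257, 279, 196, 405, 254, 301, 318, 272, 358, 255]
t=2: [222, 143, 369, 251, 435, 288, 295, 253, 257, 374, 366, 277, 372, 196, 381, 146, 206, 29, 197, 68, 240, 240, 257, 258, 247, 132, 136, 223, 100, 211]
t=3: [360, 163, 201, 336, 124, 275, 103, 106, 175, 191, 215, 280, 274, 321, 375, 380, 233, 413, 160, 230, 100, 53, 57, 63, 177, 191, 166, 252, 233, 148]
t=4: [344, 359, 309, 352, 178, 252, 184, 311, 340, 428, 286, 273, 154, 206, 263, 178, 323, 207, 214, 275, 94, 191, 154, 264, 301, 385, 252, 186, 183, 166]
t=5: [317, 216, 261, 283, 181, 372, 144, 310, 292, 203, 248, 227, 283, 235, 394, 164, 405, 345, 296, 327, 261, 298, 261, 239, 203, 129, 343, 248, 392, 329]
t=6: [330, 163, 279, 230, 228, 358, 247, 229, 297, 126, 213, 82, 28, 217, 209, 357, 312, 258, 223, 123, 174, 86, 93, 243, 189, 340, 181, 273, 152, 262]
t=7: [223, 183, 185, 61, 135, 53, 137, 94, 153, 307, 265, 273, 317, 292, 379, 315, 173, 91, 164, 202, 259, 298, 135, 297, 164, 394, 190, 349, 113, 263]

Answer: [223, 183, 185, 61, 135, 53, 137, 94, 153, 307, 265, 273, 317, 292, 379, 315, 173, 91, 164, 202, 259, 298, 135, 297, 164, 394, 190, 349, 113, 263]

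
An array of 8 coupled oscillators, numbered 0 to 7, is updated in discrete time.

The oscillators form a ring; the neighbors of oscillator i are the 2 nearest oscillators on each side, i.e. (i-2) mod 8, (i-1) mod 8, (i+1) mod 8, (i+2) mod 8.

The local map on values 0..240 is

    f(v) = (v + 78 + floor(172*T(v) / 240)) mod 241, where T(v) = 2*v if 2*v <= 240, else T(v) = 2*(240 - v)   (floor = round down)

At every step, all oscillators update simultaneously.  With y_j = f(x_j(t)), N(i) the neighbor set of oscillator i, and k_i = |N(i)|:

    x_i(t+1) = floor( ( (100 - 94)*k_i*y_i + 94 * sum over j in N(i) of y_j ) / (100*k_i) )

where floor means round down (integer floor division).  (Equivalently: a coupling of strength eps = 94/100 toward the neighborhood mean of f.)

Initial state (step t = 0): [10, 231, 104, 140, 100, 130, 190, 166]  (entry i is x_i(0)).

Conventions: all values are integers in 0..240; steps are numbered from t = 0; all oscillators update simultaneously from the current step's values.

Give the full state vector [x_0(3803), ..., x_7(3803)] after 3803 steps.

Answer: [126, 126, 126, 126, 126, 126, 126, 126]
Key observation: The state at step 7, [126, 126, 126, 126, 126, 126, 126, 126], reappears at step 8: the system is in a cycle of period 1 from step 7 on.  Therefore the state at step 3803 equals the state at step 7 + ((3803 - 7) mod 1) = 7, which is [126, 126, 126, 126, 126, 126, 126, 126].

Derivation:
t=0: [10, 231, 104, 140, 100, 130, 190, 166]
t=1: [94, 103, 95, 95, 106, 103, 103, 101]
t=2: [80, 71, 77, 83, 78, 83, 82, 81]
t=3: [26, 30, 25, 25, 33, 33, 32, 28]
t=4: [147, 141, 146, 150, 147, 149, 151, 150]
t=5: [116, 116, 117, 117, 116, 116, 116, 116]
t=6: [119, 119, 119, 119, 119, 119, 119, 119]
t=7: [126, 126, 126, 126, 126, 126, 126, 126]
t=8: [126, 126, 126, 126, 126, 126, 126, 126]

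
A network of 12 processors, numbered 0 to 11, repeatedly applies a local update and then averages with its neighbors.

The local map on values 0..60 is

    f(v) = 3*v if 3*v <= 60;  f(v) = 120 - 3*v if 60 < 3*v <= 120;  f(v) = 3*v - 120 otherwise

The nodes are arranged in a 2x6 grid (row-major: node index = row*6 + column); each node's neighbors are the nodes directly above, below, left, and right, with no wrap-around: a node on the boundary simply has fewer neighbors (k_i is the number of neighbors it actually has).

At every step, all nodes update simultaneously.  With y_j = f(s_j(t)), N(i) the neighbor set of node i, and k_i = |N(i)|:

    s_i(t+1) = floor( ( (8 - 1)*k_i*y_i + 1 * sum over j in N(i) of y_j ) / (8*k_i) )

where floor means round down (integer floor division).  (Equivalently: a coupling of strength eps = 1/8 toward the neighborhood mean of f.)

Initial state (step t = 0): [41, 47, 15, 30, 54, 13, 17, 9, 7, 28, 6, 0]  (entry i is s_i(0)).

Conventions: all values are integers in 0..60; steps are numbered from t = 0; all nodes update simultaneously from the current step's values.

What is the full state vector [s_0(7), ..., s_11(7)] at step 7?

Simulating step by step:
t=0: [41, 47, 15, 30, 54, 13, 17, 9, 7, 28, 6, 0]
t=1: [7, 21, 42, 31, 40, 36, 46, 27, 22, 34, 19, 3]
t=2: [23, 52, 11, 24, 4, 11, 19, 39, 49, 21, 51, 12]
t=3: [50, 35, 33, 46, 15, 31, 53, 7, 27, 54, 33, 35]
t=4: [29, 16, 21, 20, 42, 27, 37, 22, 37, 40, 22, 16]
t=5: [32, 48, 54, 55, 11, 37, 13, 50, 12, 5, 49, 47]
t=6: [24, 25, 41, 43, 32, 11, 37, 30, 35, 17, 26, 20]
t=7: [45, 42, 5, 11, 24, 34, 12, 29, 16, 47, 42, 57]

Answer: [45, 42, 5, 11, 24, 34, 12, 29, 16, 47, 42, 57]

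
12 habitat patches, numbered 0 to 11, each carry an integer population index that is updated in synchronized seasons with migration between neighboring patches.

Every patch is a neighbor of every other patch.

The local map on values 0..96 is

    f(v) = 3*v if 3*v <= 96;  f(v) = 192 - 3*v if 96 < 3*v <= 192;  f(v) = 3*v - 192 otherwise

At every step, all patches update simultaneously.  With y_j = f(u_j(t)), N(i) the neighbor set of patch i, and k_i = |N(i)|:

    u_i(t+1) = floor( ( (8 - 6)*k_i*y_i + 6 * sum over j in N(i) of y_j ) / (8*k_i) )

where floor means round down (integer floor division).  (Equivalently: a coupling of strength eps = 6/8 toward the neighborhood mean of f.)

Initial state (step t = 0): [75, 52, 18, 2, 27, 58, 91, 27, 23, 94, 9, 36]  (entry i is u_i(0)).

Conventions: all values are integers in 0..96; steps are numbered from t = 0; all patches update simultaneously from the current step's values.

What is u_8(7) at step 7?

Answer: u_8(7) = 36

Derivation:
t=0: [75, 52, 18, 2, 27, 58, 91, 27, 23, 94, 9, 36]
t=1: [51, 51, 54, 46, 59, 48, 59, 59, 57, 61, 49, 60]
t=2: [30, 30, 28, 33, 26, 32, 26, 26, 27, 24, 31, 25]
t=3: [85, 85, 84, 85, 82, 86, 82, 82, 83, 81, 85, 82]
t=4: [59, 59, 58, 59, 57, 59, 57, 57, 58, 57, 59, 57]
t=5: [17, 17, 18, 17, 18, 17, 18, 18, 18, 18, 17, 18]
t=6: [52, 52, 52, 52, 52, 52, 52, 52, 52, 52, 52, 52]
t=7: [36, 36, 36, 36, 36, 36, 36, 36, 36, 36, 36, 36]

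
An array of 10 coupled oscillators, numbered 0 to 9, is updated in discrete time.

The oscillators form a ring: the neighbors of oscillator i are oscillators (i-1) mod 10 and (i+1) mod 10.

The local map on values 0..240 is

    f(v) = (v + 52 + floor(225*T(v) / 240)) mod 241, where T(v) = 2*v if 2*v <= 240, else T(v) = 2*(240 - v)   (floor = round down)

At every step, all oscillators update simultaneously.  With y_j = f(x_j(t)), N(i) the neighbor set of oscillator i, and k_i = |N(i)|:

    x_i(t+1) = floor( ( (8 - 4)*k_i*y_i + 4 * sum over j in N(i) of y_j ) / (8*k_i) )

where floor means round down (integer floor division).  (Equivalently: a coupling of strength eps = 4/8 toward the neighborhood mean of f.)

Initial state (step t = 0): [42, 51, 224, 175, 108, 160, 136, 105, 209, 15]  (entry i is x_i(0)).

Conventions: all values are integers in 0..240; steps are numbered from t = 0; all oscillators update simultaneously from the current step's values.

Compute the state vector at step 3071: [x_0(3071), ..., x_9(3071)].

Simulating step by step:
t=0: [42, 51, 224, 175, 108, 160, 136, 105, 209, 15]
t=1: [159, 158, 108, 100, 117, 126, 129, 111, 90, 110]
t=2: [122, 121, 115, 116, 135, 148, 144, 119, 98, 111]
t=3: [148, 151, 145, 142, 139, 134, 138, 133, 116, 126]
t=4: [135, 130, 133, 136, 139, 141, 141, 143, 145, 143]
t=5: [141, 145, 144, 141, 139, 137, 136, 135, 134, 136]
t=6: [137, 135, 135, 137, 139, 140, 141, 142, 142, 141]
t=7: [140, 141, 141, 140, 139, 138, 137, 136, 136, 137]
t=8: [138, 137, 137, 138, 139, 140, 141, 141, 141, 140]
t=9: [139, 140, 140, 140, 139, 138, 137, 137, 137, 138]
t=10: [139, 138, 138, 138, 139, 140, 140, 141, 140, 140]
t=11: [139, 139, 140, 139, 139, 138, 137, 137, 137, 138]
t=12: [139, 138, 138, 138, 139, 140, 140, 141, 140, 140]

Answer: [139, 139, 140, 139, 139, 138, 137, 137, 137, 138]
Key observation: The state at step 10, [139, 138, 138, 138, 139, 140, 140, 141, 140, 140], reappears at step 12: the system is in a cycle of period 2 from step 10 on.  Therefore the state at step 3071 equals the state at step 10 + ((3071 - 10) mod 2) = 11, which is [139, 139, 140, 139, 139, 138, 137, 137, 137, 138].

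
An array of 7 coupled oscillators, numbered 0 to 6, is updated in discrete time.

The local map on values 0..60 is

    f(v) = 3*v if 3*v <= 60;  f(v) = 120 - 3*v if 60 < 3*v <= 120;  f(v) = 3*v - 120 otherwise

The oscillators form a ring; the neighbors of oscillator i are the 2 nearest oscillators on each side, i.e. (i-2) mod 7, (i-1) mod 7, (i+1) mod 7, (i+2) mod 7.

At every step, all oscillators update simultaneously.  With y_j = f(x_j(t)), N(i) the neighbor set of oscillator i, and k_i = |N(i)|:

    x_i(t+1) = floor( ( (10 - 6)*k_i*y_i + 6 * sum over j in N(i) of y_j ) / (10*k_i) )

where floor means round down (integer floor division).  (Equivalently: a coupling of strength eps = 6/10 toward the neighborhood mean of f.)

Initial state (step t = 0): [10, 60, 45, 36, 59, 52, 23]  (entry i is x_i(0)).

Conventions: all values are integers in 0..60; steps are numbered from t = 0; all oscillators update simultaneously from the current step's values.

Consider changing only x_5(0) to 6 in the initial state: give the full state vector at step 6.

Answer: [8, 7, 7, 5, 3, 4, 5]
Key observation: This trace re-runs the system from the modified initial state.

Derivation:
t=0: [10, 60, 45, 36, 59, 6, 23]
t=1: [33, 40, 29, 27, 37, 29, 45]
t=2: [20, 16, 23, 26, 21, 25, 15]
t=3: [52, 48, 51, 46, 50, 48, 49]
t=4: [30, 26, 29, 23, 27, 26, 27]
t=5: [35, 39, 37, 43, 40, 40, 38]
t=6: [8, 7, 7, 5, 3, 4, 5]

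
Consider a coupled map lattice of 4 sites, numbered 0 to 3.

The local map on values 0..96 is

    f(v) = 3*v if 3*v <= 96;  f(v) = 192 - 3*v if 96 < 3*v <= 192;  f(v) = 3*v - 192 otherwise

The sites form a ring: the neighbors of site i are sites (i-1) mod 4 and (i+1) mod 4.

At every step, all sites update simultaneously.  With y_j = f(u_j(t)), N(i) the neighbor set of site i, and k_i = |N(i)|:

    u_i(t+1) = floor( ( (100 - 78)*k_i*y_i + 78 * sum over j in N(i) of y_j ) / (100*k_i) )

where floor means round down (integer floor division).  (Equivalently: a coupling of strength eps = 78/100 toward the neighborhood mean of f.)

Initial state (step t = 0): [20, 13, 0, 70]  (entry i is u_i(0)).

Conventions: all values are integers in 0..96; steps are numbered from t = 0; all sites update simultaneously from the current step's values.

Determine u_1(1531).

Answer: u_1(1531) = 39
Key observation: The state at step 23, [58, 22, 58, 22], reappears at step 29: the system is in a cycle of period 6 from step 23 on.  Therefore the state at step 1531 equals the state at step 23 + ((1531 - 23) mod 6) = 25, which is [71, 39, 71, 39].

Derivation:
t=0: [20, 13, 0, 70]
t=1: [35, 31, 22, 27]
t=2: [87, 80, 82, 77]
t=3: [49, 58, 45, 56]
t=4: [26, 43, 28, 45]
t=5: [63, 77, 65, 75]
t=6: [28, 10, 28, 9]
t=7: [40, 72, 40, 71]
t=8: [33, 61, 33, 60]
t=9: [28, 74, 28, 75]
t=10: [43, 72, 43, 72]
t=11: [32, 54, 32, 54]
t=12: [44, 81, 44, 81]
t=13: [52, 58, 52, 58]
t=14: [21, 32, 21, 32]
t=15: [88, 70, 88, 70]
t=16: [29, 60, 29, 60]
t=17: [28, 70, 28, 70]
t=18: [32, 69, 32, 69]
t=19: [32, 78, 32, 78]
t=20: [53, 84, 53, 84]
t=21: [54, 38, 54, 38]
t=22: [67, 40, 67, 40]
t=23: [58, 22, 58, 22]
t=24: [55, 28, 55, 28]
t=25: [71, 39, 71, 39]
t=26: [63, 32, 63, 32]
t=27: [75, 23, 75, 23]
t=28: [61, 40, 61, 40]
t=29: [58, 22, 58, 22]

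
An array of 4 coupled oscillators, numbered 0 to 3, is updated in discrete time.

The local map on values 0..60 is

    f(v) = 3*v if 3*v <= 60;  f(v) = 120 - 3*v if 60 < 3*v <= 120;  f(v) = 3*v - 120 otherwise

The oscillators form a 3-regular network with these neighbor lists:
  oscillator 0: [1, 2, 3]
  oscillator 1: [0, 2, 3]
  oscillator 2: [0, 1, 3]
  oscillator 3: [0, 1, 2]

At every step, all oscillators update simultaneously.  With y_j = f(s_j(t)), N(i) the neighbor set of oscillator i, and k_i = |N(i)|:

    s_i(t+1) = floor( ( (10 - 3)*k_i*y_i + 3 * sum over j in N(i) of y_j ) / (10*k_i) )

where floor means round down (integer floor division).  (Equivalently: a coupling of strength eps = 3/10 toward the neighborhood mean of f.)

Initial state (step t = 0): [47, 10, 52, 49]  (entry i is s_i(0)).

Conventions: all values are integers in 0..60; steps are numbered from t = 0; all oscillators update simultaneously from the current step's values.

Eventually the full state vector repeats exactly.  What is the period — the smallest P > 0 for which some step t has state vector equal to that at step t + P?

Answer: 17
Key observation: The state at step 15, [45, 45, 27, 45], reappears at step 32 — and no state repeats earlier — so the cycle the system enters has period 17.

Derivation:
t=0: [47, 10, 52, 49]
t=1: [24, 29, 33, 27]
t=2: [42, 33, 26, 37]
t=3: [11, 20, 33, 13]
t=4: [35, 51, 27, 38]
t=5: [18, 29, 32, 12]
t=6: [47, 34, 29, 36]
t=7: [21, 19, 28, 15]
t=8: [53, 53, 41, 46]
t=9: [33, 33, 11, 20]
t=10: [26, 26, 33, 49]
t=11: [38, 38, 25, 29]
t=12: [12, 12, 36, 28]
t=13: [33, 33, 19, 33]
t=14: [24, 24, 46, 24]
t=15: [45, 45, 27, 45]
t=16: [17, 17, 31, 17]
t=17: [48, 48, 34, 48]
t=18: [23, 23, 19, 23]
t=19: [51, 51, 55, 51]
t=20: [34, 34, 41, 34]
t=21: [16, 16, 7, 16]
t=22: [45, 45, 29, 45]
t=23: [16, 16, 27, 16]
t=24: [47, 47, 41, 47]
t=25: [19, 19, 8, 19]
t=26: [53, 53, 33, 53]
t=27: [37, 37, 26, 37]
t=28: [12, 12, 32, 12]
t=29: [34, 34, 27, 34]
t=30: [20, 20, 32, 20]
t=31: [56, 56, 34, 56]
t=32: [45, 45, 27, 45]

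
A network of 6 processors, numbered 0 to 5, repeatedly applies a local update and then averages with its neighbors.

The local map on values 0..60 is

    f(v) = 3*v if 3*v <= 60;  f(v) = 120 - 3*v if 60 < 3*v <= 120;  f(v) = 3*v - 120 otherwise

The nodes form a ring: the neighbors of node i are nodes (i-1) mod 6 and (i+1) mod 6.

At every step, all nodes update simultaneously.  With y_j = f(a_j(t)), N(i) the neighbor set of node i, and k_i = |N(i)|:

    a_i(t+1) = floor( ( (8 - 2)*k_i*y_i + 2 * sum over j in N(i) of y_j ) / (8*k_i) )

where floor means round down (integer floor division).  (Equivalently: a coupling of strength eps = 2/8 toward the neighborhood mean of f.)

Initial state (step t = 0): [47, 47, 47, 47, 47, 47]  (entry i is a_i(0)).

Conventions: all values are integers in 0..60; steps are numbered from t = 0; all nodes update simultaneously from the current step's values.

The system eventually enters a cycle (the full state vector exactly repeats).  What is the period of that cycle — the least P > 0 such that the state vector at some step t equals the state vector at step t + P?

Simulating step by step:
t=0: [47, 47, 47, 47, 47, 47]
t=1: [21, 21, 21, 21, 21, 21]
t=2: [57, 57, 57, 57, 57, 57]
t=3: [51, 51, 51, 51, 51, 51]
t=4: [33, 33, 33, 33, 33, 33]
t=5: [21, 21, 21, 21, 21, 21]

Answer: 4
Key observation: The state at step 1, [21, 21, 21, 21, 21, 21], reappears at step 5 — and no state repeats earlier — so the cycle the system enters has period 4.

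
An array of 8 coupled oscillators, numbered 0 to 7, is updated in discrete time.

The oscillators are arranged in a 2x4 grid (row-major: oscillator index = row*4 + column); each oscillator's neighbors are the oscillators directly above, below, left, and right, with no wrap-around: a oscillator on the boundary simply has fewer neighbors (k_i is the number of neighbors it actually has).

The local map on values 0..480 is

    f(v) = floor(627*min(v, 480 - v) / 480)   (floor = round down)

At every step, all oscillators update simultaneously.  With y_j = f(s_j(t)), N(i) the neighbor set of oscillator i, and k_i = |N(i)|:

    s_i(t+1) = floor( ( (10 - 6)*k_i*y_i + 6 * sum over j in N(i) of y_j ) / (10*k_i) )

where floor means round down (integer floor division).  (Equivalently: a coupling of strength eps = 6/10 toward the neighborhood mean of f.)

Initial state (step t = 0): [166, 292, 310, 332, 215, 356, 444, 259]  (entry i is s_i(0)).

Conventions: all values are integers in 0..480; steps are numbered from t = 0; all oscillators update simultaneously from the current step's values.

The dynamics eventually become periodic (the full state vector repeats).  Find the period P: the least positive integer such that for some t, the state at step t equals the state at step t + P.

Answer: 10
Key observation: The state at step 12, [240, 240, 240, 240, 240, 240, 240, 240], reappears at step 22 — and no state repeats earlier — so the cycle the system enters has period 10.

Derivation:
t=0: [166, 292, 310, 332, 215, 356, 444, 259]
t=1: [243, 217, 185, 230, 225, 178, 153, 187]
t=2: [296, 269, 252, 265, 279, 247, 223, 247]
t=3: [257, 278, 288, 292, 268, 287, 297, 292]
t=4: [278, 263, 249, 246, 273, 256, 245, 243]
t=5: [271, 284, 299, 305, 274, 288, 302, 306]
t=6: [266, 254, 237, 230, 264, 251, 235, 228]
t=7: [284, 295, 303, 301, 286, 296, 303, 300]
t=8: [250, 241, 233, 233, 250, 241, 233, 233]
t=9: [303, 308, 305, 304, 303, 308, 305, 304]
t=10: [228, 226, 227, 228, 228, 226, 227, 228]
t=11: [296, 295, 296, 296, 296, 295, 296, 296]
t=12: [240, 240, 240, 240, 240, 240, 240, 240]
t=13: [313, 313, 313, 313, 313, 313, 313, 313]
t=14: [218, 218, 218, 218, 218, 218, 218, 218]
t=15: [284, 284, 284, 284, 284, 284, 284, 284]
t=16: [256, 256, 256, 256, 256, 256, 256, 256]
t=17: [292, 292, 292, 292, 292, 292, 292, 292]
t=18: [245, 245, 245, 245, 245, 245, 245, 245]
t=19: [306, 306, 306, 306, 306, 306, 306, 306]
t=20: [227, 227, 227, 227, 227, 227, 227, 227]
t=21: [296, 296, 296, 296, 296, 296, 296, 296]
t=22: [240, 240, 240, 240, 240, 240, 240, 240]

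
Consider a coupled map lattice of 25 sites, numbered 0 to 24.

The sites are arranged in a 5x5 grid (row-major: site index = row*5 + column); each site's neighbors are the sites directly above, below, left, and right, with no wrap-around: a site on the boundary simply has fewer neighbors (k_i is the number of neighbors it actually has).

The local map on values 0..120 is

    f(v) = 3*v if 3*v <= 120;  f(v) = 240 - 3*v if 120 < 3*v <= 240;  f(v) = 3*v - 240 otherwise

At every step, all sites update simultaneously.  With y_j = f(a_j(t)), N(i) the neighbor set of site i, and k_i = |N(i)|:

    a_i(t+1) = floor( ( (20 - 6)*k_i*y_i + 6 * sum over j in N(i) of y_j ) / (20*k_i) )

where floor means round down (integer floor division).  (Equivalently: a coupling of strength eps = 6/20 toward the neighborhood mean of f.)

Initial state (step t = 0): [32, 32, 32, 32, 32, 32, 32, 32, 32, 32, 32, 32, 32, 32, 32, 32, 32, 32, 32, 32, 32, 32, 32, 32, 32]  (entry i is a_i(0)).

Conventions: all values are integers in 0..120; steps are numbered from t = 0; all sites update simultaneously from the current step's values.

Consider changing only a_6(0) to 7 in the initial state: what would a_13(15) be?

Answer: a_13(15) = 97
Key observation: This trace re-runs the system from the modified initial state.

Derivation:
t=0: [32, 32, 32, 32, 32, 32, 7, 32, 32, 32, 32, 32, 32, 32, 32, 32, 32, 32, 32, 32, 32, 32, 32, 32, 32]
t=1: [96, 88, 96, 96, 96, 88, 43, 90, 96, 96, 96, 90, 96, 96, 96, 96, 96, 96, 96, 96, 96, 96, 96, 96, 96]
t=2: [40, 37, 43, 48, 48, 37, 85, 40, 46, 48, 43, 40, 45, 48, 48, 48, 46, 48, 48, 48, 48, 48, 48, 48, 48]
t=3: [117, 102, 110, 98, 96, 102, 45, 108, 102, 96, 110, 108, 105, 97, 96, 98, 102, 97, 96, 96, 96, 96, 96, 96, 96]
t=4: [97, 76, 83, 58, 48, 76, 96, 84, 63, 49, 83, 84, 72, 53, 48, 58, 63, 53, 48, 48, 48, 49, 48, 48, 48]
t=5: [39, 19, 15, 61, 91, 19, 37, 18, 54, 89, 15, 18, 30, 76, 94, 61, 54, 76, 93, 96, 91, 89, 94, 96, 96]
t=6: [99, 67, 48, 55, 35, 67, 94, 62, 65, 34, 48, 62, 72, 27, 38, 55, 65, 27, 36, 46, 35, 34, 38, 46, 48]
t=7: [51, 46, 84, 77, 100, 46, 43, 53, 54, 97, 84, 53, 37, 78, 108, 77, 54, 78, 103, 103, 100, 97, 108, 103, 97]
t=8: [91, 92, 27, 21, 51, 92, 105, 80, 65, 57, 27, 80, 90, 29, 71, 21, 65, 29, 59, 68, 51, 57, 71, 68, 56]
t=9: [33, 44, 66, 65, 80, 44, 57, 17, 47, 64, 66, 17, 34, 73, 38, 65, 47, 73, 62, 41, 80, 64, 38, 41, 61]
t=10: [101, 96, 49, 45, 13, 96, 72, 59, 81, 54, 49, 59, 82, 42, 98, 45, 81, 42, 58, 104, 13, 54, 98, 104, 75]
t=11: [58, 51, 86, 87, 54, 51, 33, 53, 29, 64, 86, 53, 30, 89, 64, 87, 29, 89, 74, 63, 54, 64, 64, 63, 32]
t=12: [72, 79, 31, 33, 64, 79, 94, 78, 74, 54, 31, 78, 79, 37, 46, 33, 74, 37, 24, 51, 64, 54, 46, 51, 82]
t=13: [17, 18, 75, 85, 60, 18, 30, 15, 34, 71, 75, 15, 19, 92, 99, 85, 34, 92, 80, 78, 60, 71, 99, 78, 30]
t=14: [51, 53, 21, 28, 48, 53, 77, 51, 80, 40, 21, 51, 52, 41, 46, 28, 80, 41, 6, 18, 48, 40, 46, 18, 64]
t=15: [85, 72, 69, 74, 97, 72, 31, 72, 30, 103, 69, 72, 89, 97, 100, 74, 30, 97, 38, 54, 97, 103, 100, 54, 49]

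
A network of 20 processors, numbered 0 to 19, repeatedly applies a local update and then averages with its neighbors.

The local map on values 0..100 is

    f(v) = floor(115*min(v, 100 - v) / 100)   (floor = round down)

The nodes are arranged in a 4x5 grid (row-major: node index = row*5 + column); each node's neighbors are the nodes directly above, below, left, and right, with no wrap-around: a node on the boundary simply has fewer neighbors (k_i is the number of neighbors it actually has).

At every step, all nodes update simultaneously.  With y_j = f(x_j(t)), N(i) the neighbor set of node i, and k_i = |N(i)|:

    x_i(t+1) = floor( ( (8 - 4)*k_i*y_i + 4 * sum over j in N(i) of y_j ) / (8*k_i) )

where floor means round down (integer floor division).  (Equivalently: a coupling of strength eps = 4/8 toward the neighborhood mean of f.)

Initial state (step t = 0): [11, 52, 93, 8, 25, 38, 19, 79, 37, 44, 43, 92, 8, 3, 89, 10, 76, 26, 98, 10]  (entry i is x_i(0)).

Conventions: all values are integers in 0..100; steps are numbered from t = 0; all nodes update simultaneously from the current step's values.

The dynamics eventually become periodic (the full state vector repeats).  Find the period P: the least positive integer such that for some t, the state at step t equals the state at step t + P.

Answer: 4
Key observation: The state at step 22, [56, 56, 54, 51, 50, 56, 56, 54, 51, 50, 56, 56, 54, 51, 50, 56, 56, 54, 51, 50], reappears at step 26 — and no state repeats earlier — so the cycle the system enters has period 4.

Derivation:
t=0: [11, 52, 93, 8, 25, 38, 19, 79, 37, 44, 43, 92, 8, 3, 89, 10, 76, 26, 98, 10]
t=1: [30, 34, 18, 17, 28, 35, 26, 22, 31, 38, 35, 17, 12, 9, 16, 24, 21, 20, 8, 9]
t=2: [36, 33, 23, 24, 31, 37, 29, 24, 29, 35, 34, 22, 16, 14, 19, 29, 23, 19, 11, 11]
t=3: [40, 35, 28, 29, 34, 39, 32, 27, 30, 34, 36, 27, 20, 18, 21, 32, 26, 19, 14, 14]
t=4: [44, 39, 33, 34, 37, 42, 36, 31, 32, 35, 39, 31, 24, 22, 24, 35, 29, 21, 17, 18]
t=5: [48, 43, 38, 38, 40, 46, 40, 35, 35, 37, 42, 35, 28, 26, 27, 39, 33, 25, 21, 21]
t=6: [52, 48, 43, 43, 44, 50, 45, 40, 39, 40, 46, 40, 33, 30, 31, 43, 37, 29, 25, 25]
t=7: [55, 53, 49, 48, 48, 54, 51, 45, 43, 44, 51, 45, 38, 35, 35, 48, 42, 34, 29, 29]
t=8: [52, 54, 54, 54, 53, 53, 54, 51, 49, 49, 54, 50, 44, 40, 40, 53, 48, 40, 35, 34]
t=9: [54, 52, 52, 53, 54, 53, 53, 54, 54, 54, 53, 54, 50, 47, 46, 53, 53, 47, 41, 41]
t=10: [53, 54, 54, 53, 52, 53, 53, 53, 52, 52, 53, 53, 55, 53, 51, 54, 53, 53, 49, 48]
t=11: [53, 52, 52, 54, 54, 54, 53, 53, 54, 55, 53, 53, 52, 54, 55, 53, 53, 53, 55, 55]
t=12: [53, 54, 54, 52, 51, 53, 53, 54, 52, 51, 53, 54, 54, 52, 51, 54, 54, 53, 51, 51]
t=13: [53, 52, 52, 54, 55, 54, 53, 52, 54, 55, 53, 52, 52, 54, 55, 52, 52, 53, 55, 56]
t=14: [53, 54, 54, 52, 51, 53, 54, 54, 52, 51, 54, 54, 54, 52, 51, 54, 54, 53, 51, 50]
t=15: [53, 52, 52, 54, 55, 53, 52, 52, 54, 55, 52, 52, 52, 54, 56, 52, 52, 53, 55, 56]
t=16: [54, 54, 54, 52, 51, 54, 54, 54, 52, 51, 54, 55, 54, 52, 50, 55, 54, 53, 51, 50]
t=17: [52, 52, 52, 54, 55, 52, 51, 52, 54, 56, 51, 51, 52, 55, 56, 51, 52, 53, 55, 56]
t=18: [55, 55, 54, 52, 51, 55, 55, 54, 52, 50, 55, 55, 54, 51, 50, 55, 55, 53, 51, 50]
t=19: [51, 51, 52, 54, 56, 51, 51, 52, 55, 56, 51, 51, 52, 55, 56, 51, 51, 53, 55, 56]
t=20: [56, 55, 54, 52, 50, 56, 55, 54, 51, 50, 56, 55, 54, 51, 50, 56, 55, 54, 51, 50]
t=21: [50, 51, 52, 55, 56, 50, 51, 52, 55, 56, 50, 51, 52, 55, 56, 50, 51, 52, 55, 56]
t=22: [56, 56, 54, 51, 50, 56, 56, 54, 51, 50, 56, 56, 54, 51, 50, 56, 56, 54, 51, 50]
t=23: [50, 50, 52, 55, 56, 50, 50, 52, 55, 56, 50, 50, 52, 55, 56, 50, 50, 52, 55, 56]
t=24: [57, 56, 54, 51, 50, 57, 56, 54, 51, 50, 57, 56, 54, 51, 50, 57, 56, 54, 51, 50]
t=25: [49, 50, 52, 55, 56, 49, 50, 52, 55, 56, 49, 50, 52, 55, 56, 49, 50, 52, 55, 56]
t=26: [56, 56, 54, 51, 50, 56, 56, 54, 51, 50, 56, 56, 54, 51, 50, 56, 56, 54, 51, 50]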